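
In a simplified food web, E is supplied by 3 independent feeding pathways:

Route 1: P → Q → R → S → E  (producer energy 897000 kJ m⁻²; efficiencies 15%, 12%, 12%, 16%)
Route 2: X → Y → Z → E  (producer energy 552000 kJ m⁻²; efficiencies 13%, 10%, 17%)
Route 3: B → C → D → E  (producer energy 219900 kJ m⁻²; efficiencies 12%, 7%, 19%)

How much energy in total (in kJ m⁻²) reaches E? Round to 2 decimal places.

1880.88 kJ m⁻²

Route 1: 897000 × 0.15 × 0.12 × 0.12 × 0.16 = 310.0032 kJ m⁻²
Route 2: 552000 × 0.13 × 0.1 × 0.17 = 1219.92 kJ m⁻²
Route 3: 219900 × 0.12 × 0.07 × 0.19 = 350.9604 kJ m⁻²
Total at E: 310.0032 + 1219.92 + 350.9604 = 1880.8836 kJ m⁻²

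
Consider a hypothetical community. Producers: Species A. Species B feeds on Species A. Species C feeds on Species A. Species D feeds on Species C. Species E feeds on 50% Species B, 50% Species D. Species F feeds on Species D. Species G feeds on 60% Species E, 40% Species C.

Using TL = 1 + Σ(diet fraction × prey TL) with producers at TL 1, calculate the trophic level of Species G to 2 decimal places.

3.90

Species B: 1 + 1 = 2
Species C: 1 + 1 = 2
Species D: 1 + 2 = 3
Species E: 1 + (0.5×2 + 0.5×3) = 3.5
Species F: 1 + 3 = 4
Species G: 1 + (0.6×3.5 + 0.4×2) = 3.9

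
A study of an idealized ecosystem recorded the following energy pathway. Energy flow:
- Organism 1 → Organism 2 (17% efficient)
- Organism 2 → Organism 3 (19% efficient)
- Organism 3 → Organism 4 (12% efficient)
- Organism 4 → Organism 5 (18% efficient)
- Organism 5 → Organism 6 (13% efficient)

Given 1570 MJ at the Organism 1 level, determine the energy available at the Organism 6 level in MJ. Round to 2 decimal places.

Organism 2: 1570 × 0.17 = 266.9 MJ
Organism 3: 266.9 × 0.19 = 50.711 MJ
Organism 4: 50.711 × 0.12 = 6.08532 MJ
Organism 5: 6.08532 × 0.18 = 1.0953576 MJ
Organism 6: 1.0953576 × 0.13 = 0.142396488 MJ

0.14 MJ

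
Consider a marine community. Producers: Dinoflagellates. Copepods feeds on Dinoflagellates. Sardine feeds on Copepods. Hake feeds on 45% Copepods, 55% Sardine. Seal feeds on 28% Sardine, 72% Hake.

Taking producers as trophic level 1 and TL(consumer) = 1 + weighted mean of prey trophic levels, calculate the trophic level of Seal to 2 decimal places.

4.40

Copepods: 1 + 1 = 2
Sardine: 1 + 2 = 3
Hake: 1 + (0.45×2 + 0.55×3) = 3.55
Seal: 1 + (0.28×3 + 0.72×3.55) = 4.396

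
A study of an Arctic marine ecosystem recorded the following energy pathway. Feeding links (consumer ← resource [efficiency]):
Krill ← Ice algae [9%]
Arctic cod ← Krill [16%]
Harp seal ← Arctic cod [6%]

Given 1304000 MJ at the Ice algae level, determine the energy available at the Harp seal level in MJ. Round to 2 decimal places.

1126.66 MJ

Krill: 1304000 × 0.09 = 117360 MJ
Arctic cod: 117360 × 0.16 = 18777.6 MJ
Harp seal: 18777.6 × 0.06 = 1126.656 MJ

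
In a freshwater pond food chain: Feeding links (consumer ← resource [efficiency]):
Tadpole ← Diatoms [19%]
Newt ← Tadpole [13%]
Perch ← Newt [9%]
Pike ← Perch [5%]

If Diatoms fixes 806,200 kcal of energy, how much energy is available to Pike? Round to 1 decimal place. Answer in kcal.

89.6 kcal

Tadpole: 806200 × 0.19 = 153178 kcal
Newt: 153178 × 0.13 = 19913.14 kcal
Perch: 19913.14 × 0.09 = 1792.1826 kcal
Pike: 1792.1826 × 0.05 = 89.60913 kcal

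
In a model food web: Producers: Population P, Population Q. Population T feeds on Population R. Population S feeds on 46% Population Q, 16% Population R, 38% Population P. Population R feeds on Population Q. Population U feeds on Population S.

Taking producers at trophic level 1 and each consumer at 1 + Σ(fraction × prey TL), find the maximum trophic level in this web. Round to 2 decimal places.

3.16

Population R: 1 + 1 = 2
Population S: 1 + (0.46×1 + 0.16×2 + 0.38×1) = 2.16
Population T: 1 + 2 = 3
Population U: 1 + 2.16 = 3.16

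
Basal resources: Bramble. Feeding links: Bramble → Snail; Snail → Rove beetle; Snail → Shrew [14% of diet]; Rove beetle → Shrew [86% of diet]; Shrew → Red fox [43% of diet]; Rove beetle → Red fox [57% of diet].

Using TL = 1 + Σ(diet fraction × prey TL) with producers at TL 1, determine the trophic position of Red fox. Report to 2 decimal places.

Snail: 1 + 1 = 2
Rove beetle: 1 + 2 = 3
Shrew: 1 + (0.14×2 + 0.86×3) = 3.86
Red fox: 1 + (0.43×3.86 + 0.57×3) = 4.3698

4.37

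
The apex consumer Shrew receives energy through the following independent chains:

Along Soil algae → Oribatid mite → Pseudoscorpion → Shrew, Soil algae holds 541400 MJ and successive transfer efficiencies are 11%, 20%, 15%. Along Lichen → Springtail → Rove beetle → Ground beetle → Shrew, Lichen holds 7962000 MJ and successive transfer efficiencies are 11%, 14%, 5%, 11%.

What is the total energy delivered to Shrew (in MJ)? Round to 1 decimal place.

Via Soil algae: 541400 × 0.11 × 0.2 × 0.15 = 1786.62 MJ
Via Lichen: 7962000 × 0.11 × 0.14 × 0.05 × 0.11 = 674.3814 MJ
Total at Shrew: 1786.62 + 674.3814 = 2461.0014 MJ

2461.0 MJ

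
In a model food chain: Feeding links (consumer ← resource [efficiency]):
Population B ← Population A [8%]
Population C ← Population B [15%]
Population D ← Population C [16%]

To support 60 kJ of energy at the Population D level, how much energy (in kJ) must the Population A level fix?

Cumulative transfer efficiency: 0.08 × 0.15 × 0.16 = 0.00192
Population A energy = 60 / 0.00192 = 31250 kJ

31250 kJ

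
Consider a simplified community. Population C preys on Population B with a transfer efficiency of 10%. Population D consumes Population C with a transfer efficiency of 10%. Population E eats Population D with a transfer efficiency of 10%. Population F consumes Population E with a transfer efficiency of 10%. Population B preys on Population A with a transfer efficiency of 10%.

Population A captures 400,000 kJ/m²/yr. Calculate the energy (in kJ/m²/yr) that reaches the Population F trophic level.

4 kJ/m²/yr

Population B: 400000 × 0.1 = 40000 kJ/m²/yr
Population C: 40000 × 0.1 = 4000 kJ/m²/yr
Population D: 4000 × 0.1 = 400 kJ/m²/yr
Population E: 400 × 0.1 = 40 kJ/m²/yr
Population F: 40 × 0.1 = 4 kJ/m²/yr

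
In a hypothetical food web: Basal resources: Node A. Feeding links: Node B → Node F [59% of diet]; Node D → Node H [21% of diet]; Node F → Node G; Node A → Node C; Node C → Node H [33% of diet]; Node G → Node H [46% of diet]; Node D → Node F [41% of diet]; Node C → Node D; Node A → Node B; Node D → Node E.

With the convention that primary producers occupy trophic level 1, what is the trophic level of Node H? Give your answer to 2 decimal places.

Node B: 1 + 1 = 2
Node C: 1 + 1 = 2
Node D: 1 + 2 = 3
Node E: 1 + 3 = 4
Node F: 1 + (0.41×3 + 0.59×2) = 3.41
Node G: 1 + 3.41 = 4.41
Node H: 1 + (0.33×2 + 0.46×4.41 + 0.21×3) = 4.3186

4.32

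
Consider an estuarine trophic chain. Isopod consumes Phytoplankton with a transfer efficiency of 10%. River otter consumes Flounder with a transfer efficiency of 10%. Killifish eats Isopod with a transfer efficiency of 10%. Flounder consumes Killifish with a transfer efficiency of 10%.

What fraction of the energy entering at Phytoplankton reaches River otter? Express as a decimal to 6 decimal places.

0.000100

Product of link efficiencies: 0.1 × 0.1 × 0.1 × 0.1 = 0.0001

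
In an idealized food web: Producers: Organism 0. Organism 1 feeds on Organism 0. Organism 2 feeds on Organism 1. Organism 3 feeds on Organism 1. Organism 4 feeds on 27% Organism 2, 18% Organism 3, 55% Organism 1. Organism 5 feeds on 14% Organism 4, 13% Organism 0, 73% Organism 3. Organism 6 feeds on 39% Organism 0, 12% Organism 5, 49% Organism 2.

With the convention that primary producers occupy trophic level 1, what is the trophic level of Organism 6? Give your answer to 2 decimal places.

3.32

Organism 1: 1 + 1 = 2
Organism 2: 1 + 2 = 3
Organism 3: 1 + 2 = 3
Organism 4: 1 + (0.27×3 + 0.18×3 + 0.55×2) = 3.45
Organism 5: 1 + (0.14×3.45 + 0.13×1 + 0.73×3) = 3.803
Organism 6: 1 + (0.39×1 + 0.12×3.803 + 0.49×3) = 3.31636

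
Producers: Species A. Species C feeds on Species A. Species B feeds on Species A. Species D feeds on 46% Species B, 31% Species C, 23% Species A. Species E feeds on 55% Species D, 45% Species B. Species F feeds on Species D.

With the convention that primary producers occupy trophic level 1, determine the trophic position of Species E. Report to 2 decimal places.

Species B: 1 + 1 = 2
Species C: 1 + 1 = 2
Species D: 1 + (0.46×2 + 0.31×2 + 0.23×1) = 2.77
Species E: 1 + (0.55×2.77 + 0.45×2) = 3.4235
Species F: 1 + 2.77 = 3.77

3.42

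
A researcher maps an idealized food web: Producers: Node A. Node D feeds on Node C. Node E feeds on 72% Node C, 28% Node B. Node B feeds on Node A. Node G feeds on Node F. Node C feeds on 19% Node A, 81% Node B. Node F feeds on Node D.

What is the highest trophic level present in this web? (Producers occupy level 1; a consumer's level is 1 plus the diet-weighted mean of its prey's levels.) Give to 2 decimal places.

5.81

Node B: 1 + 1 = 2
Node C: 1 + (0.19×1 + 0.81×2) = 2.81
Node D: 1 + 2.81 = 3.81
Node E: 1 + (0.72×2.81 + 0.28×2) = 3.5832
Node F: 1 + 3.81 = 4.81
Node G: 1 + 4.81 = 5.81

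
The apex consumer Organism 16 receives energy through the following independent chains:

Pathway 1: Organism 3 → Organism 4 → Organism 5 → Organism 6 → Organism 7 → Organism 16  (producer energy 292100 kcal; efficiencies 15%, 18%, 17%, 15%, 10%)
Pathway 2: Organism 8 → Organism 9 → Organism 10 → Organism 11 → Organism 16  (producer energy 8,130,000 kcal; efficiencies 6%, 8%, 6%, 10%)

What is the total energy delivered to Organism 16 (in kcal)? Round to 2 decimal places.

Pathway 1: 292100 × 0.15 × 0.18 × 0.17 × 0.15 × 0.1 = 20.111085 kcal
Pathway 2: 8130000 × 0.06 × 0.08 × 0.06 × 0.1 = 234.144 kcal
Total at Organism 16: 20.111085 + 234.144 = 254.255085 kcal

254.26 kcal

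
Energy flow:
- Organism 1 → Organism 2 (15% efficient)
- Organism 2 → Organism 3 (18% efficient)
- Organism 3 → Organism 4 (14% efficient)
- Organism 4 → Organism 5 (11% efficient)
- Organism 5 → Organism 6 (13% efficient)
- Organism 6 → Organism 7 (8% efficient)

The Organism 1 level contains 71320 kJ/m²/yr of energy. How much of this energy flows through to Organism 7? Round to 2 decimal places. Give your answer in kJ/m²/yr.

0.31 kJ/m²/yr

Organism 2: 71320 × 0.15 = 10698 kJ/m²/yr
Organism 3: 10698 × 0.18 = 1925.64 kJ/m²/yr
Organism 4: 1925.64 × 0.14 = 269.5896 kJ/m²/yr
Organism 5: 269.5896 × 0.11 = 29.654856 kJ/m²/yr
Organism 6: 29.654856 × 0.13 = 3.85513128 kJ/m²/yr
Organism 7: 3.85513128 × 0.08 = 0.3084105024 kJ/m²/yr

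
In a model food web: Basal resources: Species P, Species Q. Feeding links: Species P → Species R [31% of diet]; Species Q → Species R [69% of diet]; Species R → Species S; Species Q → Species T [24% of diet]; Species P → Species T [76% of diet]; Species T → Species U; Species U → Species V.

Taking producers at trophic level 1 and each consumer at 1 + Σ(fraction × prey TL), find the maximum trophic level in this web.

Species R: 1 + (0.31×1 + 0.69×1) = 2
Species S: 1 + 2 = 3
Species T: 1 + (0.24×1 + 0.76×1) = 2
Species U: 1 + 2 = 3
Species V: 1 + 3 = 4

4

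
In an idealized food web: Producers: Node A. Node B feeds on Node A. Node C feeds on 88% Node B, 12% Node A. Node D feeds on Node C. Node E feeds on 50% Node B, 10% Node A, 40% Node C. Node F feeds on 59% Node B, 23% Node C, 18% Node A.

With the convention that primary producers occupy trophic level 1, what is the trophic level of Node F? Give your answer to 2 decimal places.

Node B: 1 + 1 = 2
Node C: 1 + (0.88×2 + 0.12×1) = 2.88
Node D: 1 + 2.88 = 3.88
Node E: 1 + (0.5×2 + 0.1×1 + 0.4×2.88) = 3.252
Node F: 1 + (0.59×2 + 0.23×2.88 + 0.18×1) = 3.0224

3.02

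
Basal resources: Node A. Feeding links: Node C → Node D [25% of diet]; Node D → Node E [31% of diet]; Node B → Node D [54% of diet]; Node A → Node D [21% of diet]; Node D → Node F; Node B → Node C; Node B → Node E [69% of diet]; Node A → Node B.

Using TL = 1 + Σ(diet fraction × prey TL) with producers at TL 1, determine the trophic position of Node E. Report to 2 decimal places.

3.32

Node B: 1 + 1 = 2
Node C: 1 + 2 = 3
Node D: 1 + (0.54×2 + 0.21×1 + 0.25×3) = 3.04
Node E: 1 + (0.69×2 + 0.31×3.04) = 3.3224
Node F: 1 + 3.04 = 4.04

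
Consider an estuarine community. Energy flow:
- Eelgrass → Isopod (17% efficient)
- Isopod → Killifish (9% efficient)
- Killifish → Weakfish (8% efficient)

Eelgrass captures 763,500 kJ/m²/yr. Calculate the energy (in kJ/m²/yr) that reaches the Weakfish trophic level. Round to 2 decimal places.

934.52 kJ/m²/yr

Isopod: 763500 × 0.17 = 129795 kJ/m²/yr
Killifish: 129795 × 0.09 = 11681.55 kJ/m²/yr
Weakfish: 11681.55 × 0.08 = 934.524 kJ/m²/yr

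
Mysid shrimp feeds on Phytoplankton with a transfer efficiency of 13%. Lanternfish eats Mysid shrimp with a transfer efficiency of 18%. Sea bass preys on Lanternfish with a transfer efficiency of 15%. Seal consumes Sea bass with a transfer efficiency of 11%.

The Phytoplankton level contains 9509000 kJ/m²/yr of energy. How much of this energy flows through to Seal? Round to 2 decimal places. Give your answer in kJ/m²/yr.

Mysid shrimp: 9509000 × 0.13 = 1236170 kJ/m²/yr
Lanternfish: 1236170 × 0.18 = 222510.6 kJ/m²/yr
Sea bass: 222510.6 × 0.15 = 33376.59 kJ/m²/yr
Seal: 33376.59 × 0.11 = 3671.4249 kJ/m²/yr

3671.42 kJ/m²/yr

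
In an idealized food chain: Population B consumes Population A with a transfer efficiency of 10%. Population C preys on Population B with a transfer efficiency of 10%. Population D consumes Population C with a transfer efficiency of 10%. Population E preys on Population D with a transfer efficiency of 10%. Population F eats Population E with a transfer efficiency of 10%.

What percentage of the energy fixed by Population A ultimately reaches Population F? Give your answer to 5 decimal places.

0.00100%

Product of link efficiencies: 0.1 × 0.1 × 0.1 × 0.1 × 0.1 = 0.00001
As a percentage: 0.00001 × 100 = 0.00100%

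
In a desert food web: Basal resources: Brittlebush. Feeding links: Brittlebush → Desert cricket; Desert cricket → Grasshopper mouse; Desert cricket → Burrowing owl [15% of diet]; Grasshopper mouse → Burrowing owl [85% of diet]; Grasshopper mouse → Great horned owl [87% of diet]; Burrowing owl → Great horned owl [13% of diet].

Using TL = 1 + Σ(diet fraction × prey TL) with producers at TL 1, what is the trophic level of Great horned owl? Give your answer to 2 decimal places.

4.11

Desert cricket: 1 + 1 = 2
Grasshopper mouse: 1 + 2 = 3
Burrowing owl: 1 + (0.15×2 + 0.85×3) = 3.85
Great horned owl: 1 + (0.87×3 + 0.13×3.85) = 4.1105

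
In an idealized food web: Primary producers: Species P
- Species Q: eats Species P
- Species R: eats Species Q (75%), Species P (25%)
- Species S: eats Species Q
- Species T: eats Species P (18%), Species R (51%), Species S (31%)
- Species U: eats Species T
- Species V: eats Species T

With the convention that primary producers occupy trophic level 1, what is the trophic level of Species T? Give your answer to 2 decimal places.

Species Q: 1 + 1 = 2
Species R: 1 + (0.75×2 + 0.25×1) = 2.75
Species S: 1 + 2 = 3
Species T: 1 + (0.18×1 + 0.51×2.75 + 0.31×3) = 3.5125
Species U: 1 + 3.5125 = 4.5125
Species V: 1 + 3.5125 = 4.5125

3.51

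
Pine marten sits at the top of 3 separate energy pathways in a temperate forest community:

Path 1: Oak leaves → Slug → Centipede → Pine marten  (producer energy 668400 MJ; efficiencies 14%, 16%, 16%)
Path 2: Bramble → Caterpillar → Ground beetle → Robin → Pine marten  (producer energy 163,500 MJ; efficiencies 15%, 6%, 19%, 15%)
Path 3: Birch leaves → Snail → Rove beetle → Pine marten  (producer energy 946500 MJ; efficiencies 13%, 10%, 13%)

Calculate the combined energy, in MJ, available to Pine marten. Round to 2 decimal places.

Path 1: 668400 × 0.14 × 0.16 × 0.16 = 2395.5456 MJ
Path 2: 163500 × 0.15 × 0.06 × 0.19 × 0.15 = 41.93775 MJ
Path 3: 946500 × 0.13 × 0.1 × 0.13 = 1599.585 MJ
Total at Pine marten: 2395.5456 + 41.93775 + 1599.585 = 4037.06835 MJ

4037.07 MJ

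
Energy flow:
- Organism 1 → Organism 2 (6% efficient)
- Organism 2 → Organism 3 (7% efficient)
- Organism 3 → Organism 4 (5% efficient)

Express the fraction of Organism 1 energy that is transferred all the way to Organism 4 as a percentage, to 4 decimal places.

Product of link efficiencies: 0.06 × 0.07 × 0.05 = 0.00021
As a percentage: 0.00021 × 100 = 0.0210%

0.0210%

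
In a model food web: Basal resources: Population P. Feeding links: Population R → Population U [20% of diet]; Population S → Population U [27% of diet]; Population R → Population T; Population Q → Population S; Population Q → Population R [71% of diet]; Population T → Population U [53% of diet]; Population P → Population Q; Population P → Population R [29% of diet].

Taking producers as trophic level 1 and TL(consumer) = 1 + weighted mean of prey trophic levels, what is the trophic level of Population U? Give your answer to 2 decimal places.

Population Q: 1 + 1 = 2
Population R: 1 + (0.29×1 + 0.71×2) = 2.71
Population S: 1 + 2 = 3
Population T: 1 + 2.71 = 3.71
Population U: 1 + (0.53×3.71 + 0.2×2.71 + 0.27×3) = 4.3183

4.32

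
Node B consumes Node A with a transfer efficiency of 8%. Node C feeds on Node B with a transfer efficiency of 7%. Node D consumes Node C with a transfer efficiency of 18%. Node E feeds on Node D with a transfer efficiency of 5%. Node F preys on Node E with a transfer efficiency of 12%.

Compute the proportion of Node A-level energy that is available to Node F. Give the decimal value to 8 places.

0.00000605

Product of link efficiencies: 0.08 × 0.07 × 0.18 × 0.05 × 0.12 = 0.000006048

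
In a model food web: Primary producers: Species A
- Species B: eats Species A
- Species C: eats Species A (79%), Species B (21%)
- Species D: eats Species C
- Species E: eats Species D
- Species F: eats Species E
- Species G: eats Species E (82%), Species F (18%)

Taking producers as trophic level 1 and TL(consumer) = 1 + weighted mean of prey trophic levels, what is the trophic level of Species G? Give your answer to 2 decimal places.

Species B: 1 + 1 = 2
Species C: 1 + (0.79×1 + 0.21×2) = 2.21
Species D: 1 + 2.21 = 3.21
Species E: 1 + 3.21 = 4.21
Species F: 1 + 4.21 = 5.21
Species G: 1 + (0.82×4.21 + 0.18×5.21) = 5.39

5.39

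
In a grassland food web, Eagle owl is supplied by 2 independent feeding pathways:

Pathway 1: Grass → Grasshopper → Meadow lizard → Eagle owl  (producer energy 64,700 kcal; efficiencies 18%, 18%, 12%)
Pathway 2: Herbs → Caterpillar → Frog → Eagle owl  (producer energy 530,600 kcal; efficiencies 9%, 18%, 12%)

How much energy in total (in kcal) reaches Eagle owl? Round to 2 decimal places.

Pathway 1: 64700 × 0.18 × 0.18 × 0.12 = 251.5536 kcal
Pathway 2: 530600 × 0.09 × 0.18 × 0.12 = 1031.4864 kcal
Total at Eagle owl: 251.5536 + 1031.4864 = 1283.04 kcal

1283.04 kcal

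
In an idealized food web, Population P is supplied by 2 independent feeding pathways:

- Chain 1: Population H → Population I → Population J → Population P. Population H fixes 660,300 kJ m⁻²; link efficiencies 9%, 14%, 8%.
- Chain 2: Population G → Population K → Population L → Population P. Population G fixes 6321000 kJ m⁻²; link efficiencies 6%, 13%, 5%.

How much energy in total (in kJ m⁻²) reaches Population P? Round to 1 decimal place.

Chain 1: 660300 × 0.09 × 0.14 × 0.08 = 665.5824 kJ m⁻²
Chain 2: 6321000 × 0.06 × 0.13 × 0.05 = 2465.19 kJ m⁻²
Total at Population P: 665.5824 + 2465.19 = 3130.7724 kJ m⁻²

3130.8 kJ m⁻²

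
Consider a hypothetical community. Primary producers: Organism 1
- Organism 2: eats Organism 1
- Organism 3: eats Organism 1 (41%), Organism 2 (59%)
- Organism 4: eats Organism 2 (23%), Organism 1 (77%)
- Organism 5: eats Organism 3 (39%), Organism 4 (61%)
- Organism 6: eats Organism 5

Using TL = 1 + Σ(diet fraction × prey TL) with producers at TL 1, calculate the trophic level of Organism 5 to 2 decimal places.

3.37

Organism 2: 1 + 1 = 2
Organism 3: 1 + (0.41×1 + 0.59×2) = 2.59
Organism 4: 1 + (0.23×2 + 0.77×1) = 2.23
Organism 5: 1 + (0.39×2.59 + 0.61×2.23) = 3.3704
Organism 6: 1 + 3.3704 = 4.3704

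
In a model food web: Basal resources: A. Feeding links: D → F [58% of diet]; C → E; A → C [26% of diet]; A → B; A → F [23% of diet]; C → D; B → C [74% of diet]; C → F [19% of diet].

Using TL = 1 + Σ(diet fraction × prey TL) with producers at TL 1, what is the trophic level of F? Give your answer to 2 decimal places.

B: 1 + 1 = 2
C: 1 + (0.26×1 + 0.74×2) = 2.74
D: 1 + 2.74 = 3.74
E: 1 + 2.74 = 3.74
F: 1 + (0.19×2.74 + 0.58×3.74 + 0.23×1) = 3.9198

3.92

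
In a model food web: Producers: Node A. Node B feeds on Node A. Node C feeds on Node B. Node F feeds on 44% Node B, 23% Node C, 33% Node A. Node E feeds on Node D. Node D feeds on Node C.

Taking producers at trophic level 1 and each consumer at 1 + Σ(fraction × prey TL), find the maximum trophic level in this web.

Node B: 1 + 1 = 2
Node C: 1 + 2 = 3
Node D: 1 + 3 = 4
Node E: 1 + 4 = 5
Node F: 1 + (0.44×2 + 0.23×3 + 0.33×1) = 2.9

5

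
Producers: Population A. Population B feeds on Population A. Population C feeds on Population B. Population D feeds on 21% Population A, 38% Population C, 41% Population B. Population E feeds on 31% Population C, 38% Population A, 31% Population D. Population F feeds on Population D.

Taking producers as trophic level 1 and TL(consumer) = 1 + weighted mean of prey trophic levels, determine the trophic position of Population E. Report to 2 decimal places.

Population B: 1 + 1 = 2
Population C: 1 + 2 = 3
Population D: 1 + (0.21×1 + 0.38×3 + 0.41×2) = 3.17
Population E: 1 + (0.31×3 + 0.38×1 + 0.31×3.17) = 3.2927
Population F: 1 + 3.17 = 4.17

3.29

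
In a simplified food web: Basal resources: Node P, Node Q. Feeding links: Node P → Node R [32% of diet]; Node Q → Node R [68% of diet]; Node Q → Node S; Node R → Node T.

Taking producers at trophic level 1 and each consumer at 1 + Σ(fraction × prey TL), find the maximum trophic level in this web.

3

Node R: 1 + (0.32×1 + 0.68×1) = 2
Node S: 1 + 1 = 2
Node T: 1 + 2 = 3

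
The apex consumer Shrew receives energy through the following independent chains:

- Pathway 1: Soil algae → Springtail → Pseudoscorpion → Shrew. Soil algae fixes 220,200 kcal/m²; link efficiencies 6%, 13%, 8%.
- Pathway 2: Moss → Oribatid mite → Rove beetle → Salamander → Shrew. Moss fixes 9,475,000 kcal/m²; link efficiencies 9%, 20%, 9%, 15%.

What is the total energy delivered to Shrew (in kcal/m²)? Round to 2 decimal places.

2439.83 kcal/m²

Pathway 1: 220200 × 0.06 × 0.13 × 0.08 = 137.4048 kcal/m²
Pathway 2: 9475000 × 0.09 × 0.2 × 0.09 × 0.15 = 2302.425 kcal/m²
Total at Shrew: 137.4048 + 2302.425 = 2439.8298 kcal/m²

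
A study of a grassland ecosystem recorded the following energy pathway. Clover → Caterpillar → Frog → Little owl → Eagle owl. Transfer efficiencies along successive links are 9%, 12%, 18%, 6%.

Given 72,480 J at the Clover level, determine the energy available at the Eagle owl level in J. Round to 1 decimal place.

Caterpillar: 72480 × 0.09 = 6523.2 J
Frog: 6523.2 × 0.12 = 782.784 J
Little owl: 782.784 × 0.18 = 140.90112 J
Eagle owl: 140.90112 × 0.06 = 8.4540672 J

8.5 J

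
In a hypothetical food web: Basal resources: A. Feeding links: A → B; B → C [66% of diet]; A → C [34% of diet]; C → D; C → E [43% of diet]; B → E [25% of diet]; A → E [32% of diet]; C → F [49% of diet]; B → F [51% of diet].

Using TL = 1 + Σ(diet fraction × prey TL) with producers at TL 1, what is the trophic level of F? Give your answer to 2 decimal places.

3.32

B: 1 + 1 = 2
C: 1 + (0.66×2 + 0.34×1) = 2.66
D: 1 + 2.66 = 3.66
E: 1 + (0.43×2.66 + 0.25×2 + 0.32×1) = 2.9638
F: 1 + (0.49×2.66 + 0.51×2) = 3.3234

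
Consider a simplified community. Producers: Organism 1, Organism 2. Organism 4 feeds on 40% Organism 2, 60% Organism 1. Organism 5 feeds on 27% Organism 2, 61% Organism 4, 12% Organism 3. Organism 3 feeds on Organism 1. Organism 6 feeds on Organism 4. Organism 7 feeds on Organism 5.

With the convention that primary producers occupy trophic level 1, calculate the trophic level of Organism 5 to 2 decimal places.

2.73

Organism 3: 1 + 1 = 2
Organism 4: 1 + (0.4×1 + 0.6×1) = 2
Organism 5: 1 + (0.27×1 + 0.61×2 + 0.12×2) = 2.73
Organism 6: 1 + 2 = 3
Organism 7: 1 + 2.73 = 3.73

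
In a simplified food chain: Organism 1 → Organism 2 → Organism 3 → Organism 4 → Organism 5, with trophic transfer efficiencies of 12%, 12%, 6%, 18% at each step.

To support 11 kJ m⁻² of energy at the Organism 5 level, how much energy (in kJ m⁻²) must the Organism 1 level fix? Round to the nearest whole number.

Cumulative transfer efficiency: 0.12 × 0.12 × 0.06 × 0.18 = 0.00015552
Organism 1 energy = 11 / 0.00015552 = 70730 kJ m⁻²

70730 kJ m⁻²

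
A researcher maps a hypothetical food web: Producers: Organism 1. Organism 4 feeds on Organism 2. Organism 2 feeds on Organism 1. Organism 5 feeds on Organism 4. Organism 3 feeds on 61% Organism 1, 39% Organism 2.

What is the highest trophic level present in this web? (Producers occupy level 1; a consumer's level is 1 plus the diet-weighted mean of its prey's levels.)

Organism 2: 1 + 1 = 2
Organism 3: 1 + (0.61×1 + 0.39×2) = 2.39
Organism 4: 1 + 2 = 3
Organism 5: 1 + 3 = 4

4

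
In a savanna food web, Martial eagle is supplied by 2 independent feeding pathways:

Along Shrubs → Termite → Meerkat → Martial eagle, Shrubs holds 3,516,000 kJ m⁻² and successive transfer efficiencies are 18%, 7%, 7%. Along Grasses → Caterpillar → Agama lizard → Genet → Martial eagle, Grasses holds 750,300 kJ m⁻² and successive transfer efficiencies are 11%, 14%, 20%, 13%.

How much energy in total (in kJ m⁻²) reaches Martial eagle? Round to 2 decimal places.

3401.53 kJ m⁻²

Via Shrubs: 3516000 × 0.18 × 0.07 × 0.07 = 3101.112 kJ m⁻²
Via Grasses: 750300 × 0.11 × 0.14 × 0.2 × 0.13 = 300.42012 kJ m⁻²
Total at Martial eagle: 3101.112 + 300.42012 = 3401.53212 kJ m⁻²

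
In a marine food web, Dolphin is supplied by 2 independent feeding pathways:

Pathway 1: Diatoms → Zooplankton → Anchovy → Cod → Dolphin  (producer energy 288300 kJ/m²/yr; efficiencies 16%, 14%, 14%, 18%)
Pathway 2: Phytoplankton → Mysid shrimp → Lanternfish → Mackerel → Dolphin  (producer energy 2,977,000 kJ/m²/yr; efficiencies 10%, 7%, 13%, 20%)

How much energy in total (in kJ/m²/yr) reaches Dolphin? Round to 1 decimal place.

704.6 kJ/m²/yr

Pathway 1: 288300 × 0.16 × 0.14 × 0.14 × 0.18 = 162.739584 kJ/m²/yr
Pathway 2: 2977000 × 0.1 × 0.07 × 0.13 × 0.2 = 541.814 kJ/m²/yr
Total at Dolphin: 162.739584 + 541.814 = 704.553584 kJ/m²/yr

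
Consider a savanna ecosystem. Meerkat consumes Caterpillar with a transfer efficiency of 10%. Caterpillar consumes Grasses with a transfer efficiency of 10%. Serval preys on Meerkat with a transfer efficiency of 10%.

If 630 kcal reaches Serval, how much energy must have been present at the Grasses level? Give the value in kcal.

Cumulative transfer efficiency: 0.1 × 0.1 × 0.1 = 0.001
Grasses energy = 630 / 0.001 = 630000 kcal

630000 kcal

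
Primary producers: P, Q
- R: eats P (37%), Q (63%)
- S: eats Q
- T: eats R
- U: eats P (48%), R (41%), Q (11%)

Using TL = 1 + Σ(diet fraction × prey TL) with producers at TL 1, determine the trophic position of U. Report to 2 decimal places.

R: 1 + (0.37×1 + 0.63×1) = 2
S: 1 + 1 = 2
T: 1 + 2 = 3
U: 1 + (0.48×1 + 0.41×2 + 0.11×1) = 2.41

2.41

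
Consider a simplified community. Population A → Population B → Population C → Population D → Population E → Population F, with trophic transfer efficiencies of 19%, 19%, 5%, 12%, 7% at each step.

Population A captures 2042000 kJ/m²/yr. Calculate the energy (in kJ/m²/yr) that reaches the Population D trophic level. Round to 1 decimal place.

Population B: 2042000 × 0.19 = 387980 kJ/m²/yr
Population C: 387980 × 0.19 = 73716.2 kJ/m²/yr
Population D: 73716.2 × 0.05 = 3685.81 kJ/m²/yr

3685.8 kJ/m²/yr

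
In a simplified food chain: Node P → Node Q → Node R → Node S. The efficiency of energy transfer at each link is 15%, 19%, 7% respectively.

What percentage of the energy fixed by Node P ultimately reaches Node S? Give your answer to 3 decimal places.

0.200%

Product of link efficiencies: 0.15 × 0.19 × 0.07 = 0.001995
As a percentage: 0.001995 × 100 = 0.200%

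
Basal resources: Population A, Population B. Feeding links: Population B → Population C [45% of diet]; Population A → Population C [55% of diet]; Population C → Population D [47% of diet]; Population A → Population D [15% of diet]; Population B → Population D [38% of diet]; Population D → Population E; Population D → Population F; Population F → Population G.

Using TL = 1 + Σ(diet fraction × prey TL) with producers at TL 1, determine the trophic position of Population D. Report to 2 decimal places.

2.47

Population C: 1 + (0.45×1 + 0.55×1) = 2
Population D: 1 + (0.47×2 + 0.15×1 + 0.38×1) = 2.47
Population E: 1 + 2.47 = 3.47
Population F: 1 + 2.47 = 3.47
Population G: 1 + 3.47 = 4.47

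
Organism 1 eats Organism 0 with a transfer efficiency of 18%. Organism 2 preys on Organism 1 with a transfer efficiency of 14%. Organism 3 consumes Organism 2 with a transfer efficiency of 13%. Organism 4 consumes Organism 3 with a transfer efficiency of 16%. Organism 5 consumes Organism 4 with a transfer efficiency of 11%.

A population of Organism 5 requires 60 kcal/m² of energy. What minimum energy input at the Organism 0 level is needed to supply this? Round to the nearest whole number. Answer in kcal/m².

1040626 kcal/m²

Cumulative transfer efficiency: 0.18 × 0.14 × 0.13 × 0.16 × 0.11 = 0.0000576576
Organism 0 energy = 60 / 0.0000576576 = 1040626 kcal/m²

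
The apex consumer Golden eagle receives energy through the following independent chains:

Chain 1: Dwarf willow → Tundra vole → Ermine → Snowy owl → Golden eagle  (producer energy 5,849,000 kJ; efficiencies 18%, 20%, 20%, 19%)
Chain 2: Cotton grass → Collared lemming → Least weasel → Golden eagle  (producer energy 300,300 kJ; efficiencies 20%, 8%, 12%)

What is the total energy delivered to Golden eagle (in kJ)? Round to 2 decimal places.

8578.01 kJ

Chain 1: 5849000 × 0.18 × 0.2 × 0.2 × 0.19 = 8001.432 kJ
Chain 2: 300300 × 0.2 × 0.08 × 0.12 = 576.576 kJ
Total at Golden eagle: 8001.432 + 576.576 = 8578.008 kJ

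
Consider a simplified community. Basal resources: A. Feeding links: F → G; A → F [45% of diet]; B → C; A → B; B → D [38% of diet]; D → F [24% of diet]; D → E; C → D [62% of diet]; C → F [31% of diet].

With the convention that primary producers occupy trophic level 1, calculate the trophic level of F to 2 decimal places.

3.25

B: 1 + 1 = 2
C: 1 + 2 = 3
D: 1 + (0.62×3 + 0.38×2) = 3.62
E: 1 + 3.62 = 4.62
F: 1 + (0.45×1 + 0.24×3.62 + 0.31×3) = 3.2488
G: 1 + 3.2488 = 4.2488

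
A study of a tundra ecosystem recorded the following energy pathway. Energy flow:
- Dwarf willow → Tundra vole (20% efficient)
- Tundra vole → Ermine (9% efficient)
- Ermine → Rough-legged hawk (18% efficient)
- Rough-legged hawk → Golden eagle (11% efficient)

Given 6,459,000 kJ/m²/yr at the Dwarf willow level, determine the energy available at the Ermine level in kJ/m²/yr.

116262 kJ/m²/yr

Tundra vole: 6459000 × 0.2 = 1291800 kJ/m²/yr
Ermine: 1291800 × 0.09 = 116262 kJ/m²/yr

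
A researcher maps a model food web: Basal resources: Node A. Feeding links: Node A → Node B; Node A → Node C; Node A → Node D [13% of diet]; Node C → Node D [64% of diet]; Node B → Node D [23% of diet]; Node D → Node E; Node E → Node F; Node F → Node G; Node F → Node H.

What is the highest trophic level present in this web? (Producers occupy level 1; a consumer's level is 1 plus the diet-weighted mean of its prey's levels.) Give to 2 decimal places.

Node B: 1 + 1 = 2
Node C: 1 + 1 = 2
Node D: 1 + (0.13×1 + 0.64×2 + 0.23×2) = 2.87
Node E: 1 + 2.87 = 3.87
Node F: 1 + 3.87 = 4.87
Node G: 1 + 4.87 = 5.87
Node H: 1 + 4.87 = 5.87

5.87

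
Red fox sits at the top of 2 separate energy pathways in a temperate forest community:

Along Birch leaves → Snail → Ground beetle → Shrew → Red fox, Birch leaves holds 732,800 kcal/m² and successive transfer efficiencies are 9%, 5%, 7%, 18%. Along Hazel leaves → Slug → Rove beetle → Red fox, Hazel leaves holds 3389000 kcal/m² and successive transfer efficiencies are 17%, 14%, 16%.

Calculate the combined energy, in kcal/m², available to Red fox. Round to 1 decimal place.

Via Birch leaves: 732800 × 0.09 × 0.05 × 0.07 × 0.18 = 41.54976 kcal/m²
Via Hazel leaves: 3389000 × 0.17 × 0.14 × 0.16 = 12905.312 kcal/m²
Total at Red fox: 41.54976 + 12905.312 = 12946.86176 kcal/m²

12946.9 kcal/m²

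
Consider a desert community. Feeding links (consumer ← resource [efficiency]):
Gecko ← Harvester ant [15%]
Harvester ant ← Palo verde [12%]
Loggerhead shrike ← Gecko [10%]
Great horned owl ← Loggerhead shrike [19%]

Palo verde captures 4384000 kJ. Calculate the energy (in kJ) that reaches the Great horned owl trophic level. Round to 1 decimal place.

1499.3 kJ

Harvester ant: 4384000 × 0.12 = 526080 kJ
Gecko: 526080 × 0.15 = 78912 kJ
Loggerhead shrike: 78912 × 0.1 = 7891.2 kJ
Great horned owl: 7891.2 × 0.19 = 1499.328 kJ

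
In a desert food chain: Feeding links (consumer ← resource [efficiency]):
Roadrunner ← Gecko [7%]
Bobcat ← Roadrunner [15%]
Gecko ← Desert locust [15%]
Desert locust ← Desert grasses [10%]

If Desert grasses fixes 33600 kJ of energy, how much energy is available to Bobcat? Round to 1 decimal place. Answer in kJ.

5.3 kJ

Desert locust: 33600 × 0.1 = 3360 kJ
Gecko: 3360 × 0.15 = 504 kJ
Roadrunner: 504 × 0.07 = 35.28 kJ
Bobcat: 35.28 × 0.15 = 5.292 kJ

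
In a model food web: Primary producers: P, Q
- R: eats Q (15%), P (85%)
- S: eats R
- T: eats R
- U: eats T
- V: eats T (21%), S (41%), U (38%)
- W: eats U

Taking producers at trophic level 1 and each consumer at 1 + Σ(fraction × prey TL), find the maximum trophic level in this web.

R: 1 + (0.15×1 + 0.85×1) = 2
S: 1 + 2 = 3
T: 1 + 2 = 3
U: 1 + 3 = 4
V: 1 + (0.21×3 + 0.41×3 + 0.38×4) = 4.38
W: 1 + 4 = 5

5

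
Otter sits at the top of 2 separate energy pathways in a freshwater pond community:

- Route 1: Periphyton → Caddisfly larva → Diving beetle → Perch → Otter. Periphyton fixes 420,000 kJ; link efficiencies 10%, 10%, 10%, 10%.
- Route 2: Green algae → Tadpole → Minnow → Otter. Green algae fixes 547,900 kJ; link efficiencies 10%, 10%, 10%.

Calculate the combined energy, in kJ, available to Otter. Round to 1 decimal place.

Route 1: 420000 × 0.1 × 0.1 × 0.1 × 0.1 = 42 kJ
Route 2: 547900 × 0.1 × 0.1 × 0.1 = 547.9 kJ
Total at Otter: 42 + 547.9 = 589.9 kJ

589.9 kJ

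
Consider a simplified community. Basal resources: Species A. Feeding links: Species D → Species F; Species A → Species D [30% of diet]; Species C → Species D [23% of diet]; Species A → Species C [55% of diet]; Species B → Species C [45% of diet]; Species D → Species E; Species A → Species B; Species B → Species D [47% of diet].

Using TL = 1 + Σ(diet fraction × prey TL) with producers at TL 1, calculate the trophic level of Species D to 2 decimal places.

2.80

Species B: 1 + 1 = 2
Species C: 1 + (0.45×2 + 0.55×1) = 2.45
Species D: 1 + (0.3×1 + 0.47×2 + 0.23×2.45) = 2.8035
Species E: 1 + 2.8035 = 3.8035
Species F: 1 + 2.8035 = 3.8035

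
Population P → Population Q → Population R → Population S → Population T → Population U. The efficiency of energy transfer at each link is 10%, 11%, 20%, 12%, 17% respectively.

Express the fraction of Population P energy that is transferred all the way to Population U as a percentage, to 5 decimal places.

0.00449%

Product of link efficiencies: 0.1 × 0.11 × 0.2 × 0.12 × 0.17 = 0.00004488
As a percentage: 0.00004488 × 100 = 0.00449%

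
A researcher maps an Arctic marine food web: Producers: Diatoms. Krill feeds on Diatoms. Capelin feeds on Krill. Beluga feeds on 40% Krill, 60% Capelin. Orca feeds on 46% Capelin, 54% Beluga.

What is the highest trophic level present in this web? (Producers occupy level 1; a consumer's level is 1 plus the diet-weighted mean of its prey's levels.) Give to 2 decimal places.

4.32

Krill: 1 + 1 = 2
Capelin: 1 + 2 = 3
Beluga: 1 + (0.4×2 + 0.6×3) = 3.6
Orca: 1 + (0.46×3 + 0.54×3.6) = 4.324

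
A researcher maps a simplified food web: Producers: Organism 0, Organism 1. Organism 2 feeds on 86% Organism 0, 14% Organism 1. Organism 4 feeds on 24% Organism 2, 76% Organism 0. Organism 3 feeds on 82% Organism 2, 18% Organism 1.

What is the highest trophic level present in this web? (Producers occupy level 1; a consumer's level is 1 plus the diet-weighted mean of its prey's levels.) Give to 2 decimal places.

2.82

Organism 2: 1 + (0.86×1 + 0.14×1) = 2
Organism 3: 1 + (0.82×2 + 0.18×1) = 2.82
Organism 4: 1 + (0.24×2 + 0.76×1) = 2.24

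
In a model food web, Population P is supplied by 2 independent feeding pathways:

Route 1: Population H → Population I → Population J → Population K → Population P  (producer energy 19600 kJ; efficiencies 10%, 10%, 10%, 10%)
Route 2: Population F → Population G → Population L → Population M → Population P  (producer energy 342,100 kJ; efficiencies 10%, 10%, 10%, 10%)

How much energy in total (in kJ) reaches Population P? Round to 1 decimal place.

Route 1: 19600 × 0.1 × 0.1 × 0.1 × 0.1 = 1.96 kJ
Route 2: 342100 × 0.1 × 0.1 × 0.1 × 0.1 = 34.21 kJ
Total at Population P: 1.96 + 34.21 = 36.17 kJ

36.2 kJ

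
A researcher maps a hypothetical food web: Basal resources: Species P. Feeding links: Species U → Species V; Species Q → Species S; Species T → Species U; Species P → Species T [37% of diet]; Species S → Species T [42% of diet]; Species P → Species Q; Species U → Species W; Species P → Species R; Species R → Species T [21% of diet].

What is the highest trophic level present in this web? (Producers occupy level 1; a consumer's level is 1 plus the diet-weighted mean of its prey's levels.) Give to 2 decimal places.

5.05

Species Q: 1 + 1 = 2
Species R: 1 + 1 = 2
Species S: 1 + 2 = 3
Species T: 1 + (0.37×1 + 0.42×3 + 0.21×2) = 3.05
Species U: 1 + 3.05 = 4.05
Species V: 1 + 4.05 = 5.05
Species W: 1 + 4.05 = 5.05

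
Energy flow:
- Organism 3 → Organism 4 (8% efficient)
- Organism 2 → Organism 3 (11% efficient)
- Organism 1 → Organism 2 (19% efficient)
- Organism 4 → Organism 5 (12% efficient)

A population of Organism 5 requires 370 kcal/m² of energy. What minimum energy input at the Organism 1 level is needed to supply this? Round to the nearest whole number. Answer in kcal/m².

1844099 kcal/m²

Cumulative transfer efficiency: 0.19 × 0.11 × 0.08 × 0.12 = 0.00020064
Organism 1 energy = 370 / 0.00020064 = 1844099 kcal/m²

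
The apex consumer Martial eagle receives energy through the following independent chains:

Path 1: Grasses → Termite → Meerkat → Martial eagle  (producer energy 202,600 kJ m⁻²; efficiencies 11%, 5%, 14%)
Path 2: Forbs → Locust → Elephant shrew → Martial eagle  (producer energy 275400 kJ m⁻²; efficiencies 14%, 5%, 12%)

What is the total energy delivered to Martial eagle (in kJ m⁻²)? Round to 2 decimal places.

387.34 kJ m⁻²

Path 1: 202600 × 0.11 × 0.05 × 0.14 = 156.002 kJ m⁻²
Path 2: 275400 × 0.14 × 0.05 × 0.12 = 231.336 kJ m⁻²
Total at Martial eagle: 156.002 + 231.336 = 387.338 kJ m⁻²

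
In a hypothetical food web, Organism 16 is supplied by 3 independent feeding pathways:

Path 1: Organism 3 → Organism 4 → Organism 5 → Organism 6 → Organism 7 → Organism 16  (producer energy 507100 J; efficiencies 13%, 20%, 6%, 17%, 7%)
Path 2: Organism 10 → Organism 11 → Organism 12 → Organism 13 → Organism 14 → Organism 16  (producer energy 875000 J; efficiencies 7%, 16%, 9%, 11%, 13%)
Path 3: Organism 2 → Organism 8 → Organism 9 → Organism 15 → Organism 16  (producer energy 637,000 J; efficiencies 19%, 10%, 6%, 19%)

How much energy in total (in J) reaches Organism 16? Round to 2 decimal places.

Path 1: 507100 × 0.13 × 0.2 × 0.06 × 0.17 × 0.07 = 9.4138044 J
Path 2: 875000 × 0.07 × 0.16 × 0.09 × 0.11 × 0.13 = 12.6126 J
Path 3: 637000 × 0.19 × 0.1 × 0.06 × 0.19 = 137.9742 J
Total at Organism 16: 9.4138044 + 12.6126 + 137.9742 = 160.0006044 J

160.00 J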